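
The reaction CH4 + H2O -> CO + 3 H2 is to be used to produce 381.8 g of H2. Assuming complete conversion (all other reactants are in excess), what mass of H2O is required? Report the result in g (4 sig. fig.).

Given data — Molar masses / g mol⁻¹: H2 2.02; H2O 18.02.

1135 g

n(H2) = 381.8 / 2.02 = 189.0 mol
n(H2O) = (1/3) × 189.0 = 63.00 mol
mass = 63.00 × 18.02 = 1135 g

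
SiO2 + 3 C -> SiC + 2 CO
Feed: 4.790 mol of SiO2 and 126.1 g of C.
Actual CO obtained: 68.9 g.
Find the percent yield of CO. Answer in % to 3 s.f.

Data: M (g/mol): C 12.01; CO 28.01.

35.1 %

n(SiO2) = 4.790 mol
n(C) = 126.1 / 12.01 = 10.50 mol
n/ν → SiO2: 4.790, C: 3.500; C is limiting.
theoretical n(CO) = (2/3) × 10.50 = 7.000 mol → 196.1 g
% yield = 68.9 / 196.1 × 100 = 35.14 %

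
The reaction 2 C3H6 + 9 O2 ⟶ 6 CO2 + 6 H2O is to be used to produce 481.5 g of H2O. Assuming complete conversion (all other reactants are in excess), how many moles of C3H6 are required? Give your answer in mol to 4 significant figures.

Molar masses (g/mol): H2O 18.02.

n(H2O) = 481.5 / 18.02 = 26.72 mol
n(C3H6) = (2/6) × 26.72 = 8.907 mol

8.907 mol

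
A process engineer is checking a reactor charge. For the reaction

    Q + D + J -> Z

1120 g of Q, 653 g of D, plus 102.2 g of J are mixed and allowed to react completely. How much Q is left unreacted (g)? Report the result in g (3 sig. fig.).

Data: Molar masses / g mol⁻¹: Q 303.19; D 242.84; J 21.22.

n(Q) = 1120 / 303.19 = 3.694 mol
n(D) = 653.0 / 242.84 = 2.689 mol
n(J) = 102.2 / 21.22 = 4.816 mol
n/ν for Q = 3.694/1 = 3.694
n/ν for D = 2.689/1 = 2.689
n/ν for J = 4.816/1 = 4.816
Smallest n/ν is D → limiting reagent.
Q consumed = (1/1) × 2.689 = 2.689 mol
Q remaining = 3.694 − 2.689 = 1.005 mol
mass = 1.005 × 303.19 = 304.7 g

305 g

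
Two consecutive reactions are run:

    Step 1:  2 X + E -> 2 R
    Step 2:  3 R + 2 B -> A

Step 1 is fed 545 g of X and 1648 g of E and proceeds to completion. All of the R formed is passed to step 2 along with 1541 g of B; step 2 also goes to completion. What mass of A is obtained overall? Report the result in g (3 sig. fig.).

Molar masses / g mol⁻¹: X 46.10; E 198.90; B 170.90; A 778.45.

3070 g

Step 1:
n(X) = 545.0 / 46.10 = 11.82 mol
n(E) = 1648 / 198.90 = 8.286 mol
n/ν → X: 5.910, E: 8.286; X is limiting.
n(R) produced = (2/2) × 11.82 = 11.82 mol
Step 2:
n(R) available = 11.82 mol
n(B) = 1541 / 170.90 = 9.017 mol
n/ν → R: 3.940, B: 4.509; R is limiting.
n(A) = (1/3) × 11.82 = 3.940 mol
mass = 3.940 × 778.45 = 3067 g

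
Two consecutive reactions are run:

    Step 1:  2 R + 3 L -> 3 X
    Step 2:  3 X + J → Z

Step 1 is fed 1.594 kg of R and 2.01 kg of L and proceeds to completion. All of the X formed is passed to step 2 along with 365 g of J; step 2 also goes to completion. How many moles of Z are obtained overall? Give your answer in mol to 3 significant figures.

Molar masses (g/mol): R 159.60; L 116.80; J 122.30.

Step 1:
n(R) = 1.594×1000 / 159.60 = 9.987 mol
n(L) = 2.010×1000 / 116.80 = 17.21 mol
n/ν for R = 9.987/2 = 4.994
n/ν for L = 17.21/3 = 5.737
Smallest n/ν is R → limiting reagent.
n(X) produced = (3/2) × 9.987 = 14.98 mol
Step 2:
n(X) available = 14.98 mol
n(J) = 365.0 / 122.30 = 2.984 mol
n/ν for X = 14.98/3 = 4.993
n/ν for J = 2.984/1 = 2.984
Smallest n/ν is J → limiting reagent.
n(Z) = (1/1) × 2.984 = 2.984 mol

2.98 mol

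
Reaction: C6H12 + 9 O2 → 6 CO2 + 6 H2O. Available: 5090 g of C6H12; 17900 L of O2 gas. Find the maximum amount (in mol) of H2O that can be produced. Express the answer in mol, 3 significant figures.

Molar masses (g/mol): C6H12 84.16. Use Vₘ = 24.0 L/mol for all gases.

363 mol

n(C6H12) = 5090 / 84.16 = 60.48 mol
n(O2) = 17900 / 24.0 = 745.8 mol
n/ν for C6H12 = 60.48/1 = 60.48
n/ν for O2 = 745.8/9 = 82.87
Smallest n/ν is C6H12 → limiting reagent.
n(H2O) = (6/1) × 60.48 = 362.9 mol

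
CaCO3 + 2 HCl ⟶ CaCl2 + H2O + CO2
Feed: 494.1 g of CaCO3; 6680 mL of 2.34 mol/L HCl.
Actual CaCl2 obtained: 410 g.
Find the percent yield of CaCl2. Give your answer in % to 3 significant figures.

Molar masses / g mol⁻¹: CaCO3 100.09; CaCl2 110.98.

n(CaCO3) = 494.1 / 100.09 = 4.937 mol
n(HCl) = 2.34 × 6680/1000 = 15.63 mol
n/ν → CaCO3: 4.937, HCl: 7.815; CaCO3 is limiting.
theoretical n(CaCl2) = (1/1) × 4.937 = 4.937 mol → 547.9 g
% yield = 410 / 547.9 × 100 = 74.83 %

74.8 %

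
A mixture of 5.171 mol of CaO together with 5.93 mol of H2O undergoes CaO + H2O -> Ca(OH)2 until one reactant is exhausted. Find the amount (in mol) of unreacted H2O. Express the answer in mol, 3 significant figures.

n(CaO) = 5.171 mol
n(H2O) = 5.930 mol
n/ν for CaO = 5.171/1 = 5.171
n/ν for H2O = 5.930/1 = 5.930
Smallest n/ν is CaO → limiting reagent.
H2O consumed = (1/1) × 5.171 = 5.171 mol
H2O remaining = 5.930 − 5.171 = 0.7590 mol

0.759 mol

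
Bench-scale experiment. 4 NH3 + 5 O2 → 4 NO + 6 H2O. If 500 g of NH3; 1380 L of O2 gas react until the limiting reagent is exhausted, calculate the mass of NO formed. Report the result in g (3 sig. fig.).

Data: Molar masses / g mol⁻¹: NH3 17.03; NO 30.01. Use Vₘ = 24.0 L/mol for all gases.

n(NH3) = 500.0 / 17.03 = 29.36 mol
n(O2) = 1380 / 24.0 = 57.50 mol
n/ν for NH3 = 29.36/4 = 7.340
n/ν for O2 = 57.50/5 = 11.50
Smallest n/ν is NH3 → limiting reagent.
n(NO) = (4/4) × 29.36 = 29.36 mol
mass = 29.36 × 30.01 = 881.1 g

881 g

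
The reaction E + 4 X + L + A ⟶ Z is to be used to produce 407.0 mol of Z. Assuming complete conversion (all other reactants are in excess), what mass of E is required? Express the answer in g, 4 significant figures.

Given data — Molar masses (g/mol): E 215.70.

87790 g

n(Z) = 407.0 mol
n(E) = (1/1) × 407.0 = 407.0 mol
mass = 407.0 × 215.70 = 87790 g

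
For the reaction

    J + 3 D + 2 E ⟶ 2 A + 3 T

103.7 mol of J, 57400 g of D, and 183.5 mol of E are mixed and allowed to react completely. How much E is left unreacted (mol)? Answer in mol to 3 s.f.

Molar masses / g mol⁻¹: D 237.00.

22.0 mol

n(J) = 103.7 mol
n(D) = 57400 / 237.00 = 242.2 mol
n(E) = 183.5 mol
n/ν for J = 103.7/1 = 103.7
n/ν for D = 242.2/3 = 80.73
n/ν for E = 183.5/2 = 91.75
Smallest n/ν is D → limiting reagent.
E consumed = (2/3) × 242.2 = 161.5 mol
E remaining = 183.5 − 161.5 = 22.00 mol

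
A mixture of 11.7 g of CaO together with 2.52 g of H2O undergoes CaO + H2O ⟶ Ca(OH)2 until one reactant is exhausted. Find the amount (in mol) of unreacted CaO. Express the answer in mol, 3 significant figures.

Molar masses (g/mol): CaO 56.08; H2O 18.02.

n(CaO) = 11.70 / 56.08 = 0.2086 mol
n(H2O) = 2.520 / 18.02 = 0.1398 mol
n/ν → CaO: 0.2086, H2O: 0.1398; H2O is limiting.
CaO consumed = (1/1) × 0.1398 = 0.1398 mol
CaO remaining = 0.2086 − 0.1398 = 0.06880 mol

0.0688 mol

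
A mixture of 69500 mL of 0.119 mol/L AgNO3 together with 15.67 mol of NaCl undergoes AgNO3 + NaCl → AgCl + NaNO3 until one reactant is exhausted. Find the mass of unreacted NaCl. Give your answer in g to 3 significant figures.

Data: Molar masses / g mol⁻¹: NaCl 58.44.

n(AgNO3) = 0.119 × 69500/1000 = 8.271 mol
n(NaCl) = 15.67 mol
n/ν → AgNO3: 8.271, NaCl: 15.67; AgNO3 is limiting.
NaCl consumed = (1/1) × 8.271 = 8.271 mol
NaCl remaining = 15.67 − 8.271 = 7.399 mol
mass = 7.399 × 58.44 = 432.4 g

432 g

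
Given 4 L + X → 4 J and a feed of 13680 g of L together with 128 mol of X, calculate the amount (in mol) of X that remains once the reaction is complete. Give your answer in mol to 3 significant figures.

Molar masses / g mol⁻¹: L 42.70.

n(L) = 13680 / 42.70 = 320.4 mol
n(X) = 128.0 mol
n/ν for L = 320.4/4 = 80.10
n/ν for X = 128.0/1 = 128.0
Smallest n/ν is L → limiting reagent.
X consumed = (1/4) × 320.4 = 80.10 mol
X remaining = 128.0 − 80.10 = 47.90 mol

47.9 mol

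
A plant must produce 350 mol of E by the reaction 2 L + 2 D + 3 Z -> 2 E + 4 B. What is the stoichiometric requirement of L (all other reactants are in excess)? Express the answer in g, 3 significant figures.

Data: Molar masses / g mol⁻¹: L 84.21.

n(E) = 350.0 mol
n(L) = (2/2) × 350.0 = 350.0 mol
mass = 350.0 × 84.21 = 29470 g

29500 g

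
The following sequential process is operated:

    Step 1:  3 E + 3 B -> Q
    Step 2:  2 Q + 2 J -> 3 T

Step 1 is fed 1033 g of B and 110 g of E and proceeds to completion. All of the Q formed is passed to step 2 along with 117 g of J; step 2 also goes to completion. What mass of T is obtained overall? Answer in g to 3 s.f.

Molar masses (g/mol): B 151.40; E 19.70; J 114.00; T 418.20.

Step 1:
n(B) = 1033 / 151.40 = 6.823 mol
n(E) = 110.0 / 19.70 = 5.584 mol
n/ν → B: 2.274, E: 1.861; E is limiting.
n(Q) produced = (1/3) × 5.584 = 1.861 mol
Step 2:
n(Q) available = 1.861 mol
n(J) = 117.0 / 114.00 = 1.026 mol
n/ν → Q: 0.9305, J: 0.5130; J is limiting.
n(T) = (3/2) × 1.026 = 1.539 mol
mass = 1.539 × 418.20 = 643.6 g

644 g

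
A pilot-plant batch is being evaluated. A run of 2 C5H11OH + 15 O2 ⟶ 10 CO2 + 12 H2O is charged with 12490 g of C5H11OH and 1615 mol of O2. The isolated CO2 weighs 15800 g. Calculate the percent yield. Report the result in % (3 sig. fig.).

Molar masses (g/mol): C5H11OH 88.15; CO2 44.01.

50.7 %

n(C5H11OH) = 12490 / 88.15 = 141.7 mol
n(O2) = 1615 mol
n/ν for C5H11OH = 141.7/2 = 70.85
n/ν for O2 = 1615/15 = 107.7
Smallest n/ν is C5H11OH → limiting reagent.
theoretical n(CO2) = (10/2) × 141.7 = 708.5 mol → 31180 g
% yield = 15800 / 31180 × 100 = 50.67 %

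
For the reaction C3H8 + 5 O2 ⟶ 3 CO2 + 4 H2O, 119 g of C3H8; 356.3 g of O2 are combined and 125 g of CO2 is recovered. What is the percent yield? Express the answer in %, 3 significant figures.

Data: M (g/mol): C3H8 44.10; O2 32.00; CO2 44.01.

42.5 %

n(C3H8) = 119.0 / 44.10 = 2.698 mol
n(O2) = 356.3 / 32.00 = 11.13 mol
n/ν for C3H8 = 2.698/1 = 2.698
n/ν for O2 = 11.13/5 = 2.226
Smallest n/ν is O2 → limiting reagent.
theoretical n(CO2) = (3/5) × 11.13 = 6.678 mol → 293.9 g
% yield = 125 / 293.9 × 100 = 42.53 %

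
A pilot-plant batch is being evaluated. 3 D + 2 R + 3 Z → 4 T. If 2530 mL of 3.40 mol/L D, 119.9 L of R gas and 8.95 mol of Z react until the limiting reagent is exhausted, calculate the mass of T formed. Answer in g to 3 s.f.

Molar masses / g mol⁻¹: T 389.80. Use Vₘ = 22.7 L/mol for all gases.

n(D) = 3.40 × 2530/1000 = 8.602 mol
n(R) = 119.9 / 22.7 = 5.282 mol
n(Z) = 8.950 mol
n/ν for D = 8.602/3 = 2.867
n/ν for R = 5.282/2 = 2.641
n/ν for Z = 8.950/3 = 2.983
Smallest n/ν is R → limiting reagent.
n(T) = (4/2) × 5.282 = 10.56 mol
mass = 10.56 × 389.80 = 4116 g

4120 g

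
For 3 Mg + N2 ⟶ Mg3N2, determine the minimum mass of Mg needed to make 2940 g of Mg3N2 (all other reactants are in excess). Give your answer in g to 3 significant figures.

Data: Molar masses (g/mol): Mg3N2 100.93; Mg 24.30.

2120 g

n(Mg3N2) = 2940 / 100.93 = 29.13 mol
n(Mg) = (3/1) × 29.13 = 87.39 mol
mass = 87.39 × 24.30 = 2124 g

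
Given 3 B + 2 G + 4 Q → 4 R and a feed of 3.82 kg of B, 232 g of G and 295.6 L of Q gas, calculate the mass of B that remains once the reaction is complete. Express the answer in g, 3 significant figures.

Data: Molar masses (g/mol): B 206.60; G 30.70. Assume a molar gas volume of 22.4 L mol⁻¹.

n(B) = 3.820×1000 / 206.60 = 18.49 mol
n(G) = 232.0 / 30.70 = 7.557 mol
n(Q) = 295.6 / 22.4 = 13.20 mol
n/ν → B: 6.163, G: 3.779, Q: 3.300; Q is limiting.
B consumed = (3/4) × 13.20 = 9.900 mol
B remaining = 18.49 − 9.900 = 8.590 mol
mass = 8.590 × 206.60 = 1775 g

1780 g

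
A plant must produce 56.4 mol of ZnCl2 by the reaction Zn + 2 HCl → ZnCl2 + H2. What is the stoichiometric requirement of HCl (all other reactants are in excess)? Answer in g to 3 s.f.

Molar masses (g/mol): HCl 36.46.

n(ZnCl2) = 56.40 mol
n(HCl) = (2/1) × 56.40 = 112.8 mol
mass = 112.8 × 36.46 = 4113 g

4110 g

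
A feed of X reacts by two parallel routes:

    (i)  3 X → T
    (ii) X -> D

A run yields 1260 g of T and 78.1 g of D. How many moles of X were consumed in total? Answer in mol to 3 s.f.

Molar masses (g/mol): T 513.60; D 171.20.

7.82 mol

n(T) = 1260 / 513.60 = 2.453 mol
n(D) = 78.1 / 171.20 = 0.4562 mol
n(X) via (i) = (3/1)×2.453 = 7.359 mol
n(X) via (ii) = (1/1)×0.4562 = 0.4562 mol
total n(X) = 7.359 + 0.4562 = 7.815 mol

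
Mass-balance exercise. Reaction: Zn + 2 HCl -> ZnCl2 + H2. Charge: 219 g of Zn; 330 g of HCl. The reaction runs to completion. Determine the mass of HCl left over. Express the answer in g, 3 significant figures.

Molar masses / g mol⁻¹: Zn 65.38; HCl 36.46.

85.7 g

n(Zn) = 219.0 / 65.38 = 3.350 mol
n(HCl) = 330.0 / 36.46 = 9.051 mol
n/ν → Zn: 3.350, HCl: 4.526; Zn is limiting.
HCl consumed = (2/1) × 3.350 = 6.700 mol
HCl remaining = 9.051 − 6.700 = 2.351 mol
mass = 2.351 × 36.46 = 85.72 g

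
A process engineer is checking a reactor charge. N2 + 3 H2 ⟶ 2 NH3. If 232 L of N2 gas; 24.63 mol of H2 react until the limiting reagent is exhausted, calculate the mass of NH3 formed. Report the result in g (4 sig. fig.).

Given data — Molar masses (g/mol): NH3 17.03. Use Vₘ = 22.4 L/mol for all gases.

n(N2) = 232.0 / 22.4 = 10.36 mol
n(H2) = 24.63 mol
n/ν for N2 = 10.36/1 = 10.36
n/ν for H2 = 24.63/3 = 8.210
Smallest n/ν is H2 → limiting reagent.
n(NH3) = (2/3) × 24.63 = 16.42 mol
mass = 16.42 × 17.03 = 279.6 g

279.6 g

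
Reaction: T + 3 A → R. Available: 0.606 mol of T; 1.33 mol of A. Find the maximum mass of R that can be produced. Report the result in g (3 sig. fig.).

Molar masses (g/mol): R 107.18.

n(T) = 0.6060 mol
n(A) = 1.330 mol
n/ν for T = 0.6060/1 = 0.6060
n/ν for A = 1.330/3 = 0.4433
Smallest n/ν is A → limiting reagent.
n(R) = (1/3) × 1.330 = 0.4433 mol
mass = 0.4433 × 107.18 = 47.51 g

47.5 g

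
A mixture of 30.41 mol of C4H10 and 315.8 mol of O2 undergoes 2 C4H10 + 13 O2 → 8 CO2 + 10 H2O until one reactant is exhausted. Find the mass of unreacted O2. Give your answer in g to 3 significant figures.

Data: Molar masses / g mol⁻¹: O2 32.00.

3780 g

n(C4H10) = 30.41 mol
n(O2) = 315.8 mol
n/ν → C4H10: 15.21, O2: 24.29; C4H10 is limiting.
O2 consumed = (13/2) × 30.41 = 197.7 mol
O2 remaining = 315.8 − 197.7 = 118.1 mol
mass = 118.1 × 32.00 = 3779 g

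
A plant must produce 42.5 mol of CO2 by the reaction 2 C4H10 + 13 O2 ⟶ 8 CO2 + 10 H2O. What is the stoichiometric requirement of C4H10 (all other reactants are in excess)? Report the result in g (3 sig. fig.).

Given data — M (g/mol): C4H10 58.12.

n(CO2) = 42.50 mol
n(C4H10) = (2/8) × 42.50 = 10.63 mol
mass = 10.63 × 58.12 = 617.8 g

618 g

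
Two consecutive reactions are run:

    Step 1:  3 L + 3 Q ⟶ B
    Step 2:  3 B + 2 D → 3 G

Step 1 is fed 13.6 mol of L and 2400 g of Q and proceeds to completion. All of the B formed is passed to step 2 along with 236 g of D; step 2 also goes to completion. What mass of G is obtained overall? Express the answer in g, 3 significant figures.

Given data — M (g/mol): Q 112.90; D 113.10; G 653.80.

2050 g

Step 1:
n(L) = 13.60 mol
n(Q) = 2400 / 112.90 = 21.26 mol
n/ν → L: 4.533, Q: 7.087; L is limiting.
n(B) produced = (1/3) × 13.60 = 4.533 mol
Step 2:
n(B) available = 4.533 mol
n(D) = 236.0 / 113.10 = 2.087 mol
n/ν → B: 1.511, D: 1.044; D is limiting.
n(G) = (3/2) × 2.087 = 3.131 mol
mass = 3.131 × 653.80 = 2047 g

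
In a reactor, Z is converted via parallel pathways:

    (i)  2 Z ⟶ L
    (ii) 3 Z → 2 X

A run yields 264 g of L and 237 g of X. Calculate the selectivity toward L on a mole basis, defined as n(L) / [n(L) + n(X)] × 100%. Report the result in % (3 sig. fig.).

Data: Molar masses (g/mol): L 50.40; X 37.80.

n(L) = 264 / 50.40 = 5.238 mol
n(X) = 237 / 37.80 = 6.270 mol
selectivity = 5.238/(5.238+6.270) × 100 = 45.52 %

45.5 %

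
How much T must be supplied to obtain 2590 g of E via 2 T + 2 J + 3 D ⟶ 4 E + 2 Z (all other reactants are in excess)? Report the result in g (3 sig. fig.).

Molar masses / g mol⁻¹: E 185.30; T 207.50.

n(E) = 2590 / 185.30 = 13.98 mol
n(T) = (2/4) × 13.98 = 6.990 mol
mass = 6.990 × 207.50 = 1450 g

1450 g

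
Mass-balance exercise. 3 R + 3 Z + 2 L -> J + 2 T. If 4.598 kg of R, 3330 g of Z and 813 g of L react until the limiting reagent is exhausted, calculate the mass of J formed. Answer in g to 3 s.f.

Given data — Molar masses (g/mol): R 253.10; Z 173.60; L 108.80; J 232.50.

n(R) = 4.598×1000 / 253.10 = 18.17 mol
n(Z) = 3330 / 173.60 = 19.18 mol
n(L) = 813.0 / 108.80 = 7.472 mol
n/ν → R: 6.057, Z: 6.393, L: 3.736; L is limiting.
n(J) = (1/2) × 7.472 = 3.736 mol
mass = 3.736 × 232.50 = 868.6 g

869 g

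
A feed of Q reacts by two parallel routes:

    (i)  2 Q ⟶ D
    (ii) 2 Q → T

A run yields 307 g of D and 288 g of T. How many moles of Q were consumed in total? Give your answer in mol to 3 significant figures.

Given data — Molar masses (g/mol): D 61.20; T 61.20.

19.4 mol

n(D) = 307 / 61.20 = 5.016 mol
n(T) = 288 / 61.20 = 4.706 mol
n(Q) via (i) = (2/1)×5.016 = 10.03 mol
n(Q) via (ii) = (2/1)×4.706 = 9.412 mol
total n(Q) = 10.03 + 9.412 = 19.44 mol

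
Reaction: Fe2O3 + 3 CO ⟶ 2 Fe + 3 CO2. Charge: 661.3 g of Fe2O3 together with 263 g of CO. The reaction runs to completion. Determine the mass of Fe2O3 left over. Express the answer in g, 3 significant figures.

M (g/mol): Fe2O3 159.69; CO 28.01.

n(Fe2O3) = 661.3 / 159.69 = 4.141 mol
n(CO) = 263.0 / 28.01 = 9.390 mol
n/ν → Fe2O3: 4.141, CO: 3.130; CO is limiting.
Fe2O3 consumed = (1/3) × 9.390 = 3.130 mol
Fe2O3 remaining = 4.141 − 3.130 = 1.011 mol
mass = 1.011 × 159.69 = 161.4 g

161 g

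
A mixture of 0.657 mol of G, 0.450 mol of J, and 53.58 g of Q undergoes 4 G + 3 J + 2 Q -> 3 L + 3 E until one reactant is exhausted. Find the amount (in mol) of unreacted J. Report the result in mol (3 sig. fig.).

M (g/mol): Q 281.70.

n(G) = 0.6570 mol
n(J) = 0.4500 mol
n(Q) = 53.58 / 281.70 = 0.1902 mol
n/ν → G: 0.1643, J: 0.1500, Q: 0.09510; Q is limiting.
J consumed = (3/2) × 0.1902 = 0.2853 mol
J remaining = 0.4500 − 0.2853 = 0.1647 mol

0.165 mol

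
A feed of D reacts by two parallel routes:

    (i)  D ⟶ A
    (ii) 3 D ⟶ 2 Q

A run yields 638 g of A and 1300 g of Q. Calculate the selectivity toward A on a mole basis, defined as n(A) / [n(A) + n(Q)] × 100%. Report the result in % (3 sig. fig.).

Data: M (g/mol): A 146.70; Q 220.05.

42.4 %

n(A) = 638 / 146.70 = 4.349 mol
n(Q) = 1300 / 220.05 = 5.908 mol
selectivity = 4.349/(4.349+5.908) × 100 = 42.40 %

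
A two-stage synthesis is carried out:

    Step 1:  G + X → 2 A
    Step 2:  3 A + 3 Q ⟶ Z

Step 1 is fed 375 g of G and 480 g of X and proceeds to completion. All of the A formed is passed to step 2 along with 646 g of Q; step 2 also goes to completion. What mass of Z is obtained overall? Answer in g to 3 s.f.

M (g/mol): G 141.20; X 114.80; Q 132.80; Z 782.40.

Step 1:
n(G) = 375.0 / 141.20 = 2.656 mol
n(X) = 480.0 / 114.80 = 4.181 mol
n/ν for G = 2.656/1 = 2.656
n/ν for X = 4.181/1 = 4.181
Smallest n/ν is G → limiting reagent.
n(A) produced = (2/1) × 2.656 = 5.312 mol
Step 2:
n(A) available = 5.312 mol
n(Q) = 646.0 / 132.80 = 4.864 mol
n/ν for A = 5.312/3 = 1.771
n/ν for Q = 4.864/3 = 1.621
Smallest n/ν is Q → limiting reagent.
n(Z) = (1/3) × 4.864 = 1.621 mol
mass = 1.621 × 782.40 = 1268 g

1270 g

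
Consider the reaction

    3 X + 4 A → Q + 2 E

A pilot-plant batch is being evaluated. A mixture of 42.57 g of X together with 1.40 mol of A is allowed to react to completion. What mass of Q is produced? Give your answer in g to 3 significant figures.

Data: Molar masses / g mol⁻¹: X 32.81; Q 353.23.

124 g

n(X) = 42.57 / 32.81 = 1.297 mol
n(A) = 1.400 mol
n/ν for X = 1.297/3 = 0.4323
n/ν for A = 1.400/4 = 0.3500
Smallest n/ν is A → limiting reagent.
n(Q) = (1/4) × 1.400 = 0.3500 mol
mass = 0.3500 × 353.23 = 123.6 g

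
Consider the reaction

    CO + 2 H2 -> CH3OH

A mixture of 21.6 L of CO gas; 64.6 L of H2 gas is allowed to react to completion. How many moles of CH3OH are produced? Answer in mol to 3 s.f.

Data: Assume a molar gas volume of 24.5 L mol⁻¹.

n(CO) = 21.60 / 24.5 = 0.8816 mol
n(H2) = 64.60 / 24.5 = 2.637 mol
n/ν → CO: 0.8816, H2: 1.319; CO is limiting.
n(CH3OH) = (1/1) × 0.8816 = 0.8816 mol

0.882 mol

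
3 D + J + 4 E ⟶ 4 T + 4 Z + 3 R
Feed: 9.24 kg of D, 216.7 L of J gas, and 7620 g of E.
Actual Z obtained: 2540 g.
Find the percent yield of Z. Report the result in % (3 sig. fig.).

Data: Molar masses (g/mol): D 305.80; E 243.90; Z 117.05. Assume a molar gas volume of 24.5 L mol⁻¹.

n(D) = 9.240×1000 / 305.80 = 30.22 mol
n(J) = 216.7 / 24.5 = 8.845 mol
n(E) = 7620 / 243.90 = 31.24 mol
n/ν → D: 10.07, J: 8.845, E: 7.810; E is limiting.
theoretical n(Z) = (4/4) × 31.24 = 31.24 mol → 3657 g
% yield = 2540 / 3657 × 100 = 69.46 %

69.5 %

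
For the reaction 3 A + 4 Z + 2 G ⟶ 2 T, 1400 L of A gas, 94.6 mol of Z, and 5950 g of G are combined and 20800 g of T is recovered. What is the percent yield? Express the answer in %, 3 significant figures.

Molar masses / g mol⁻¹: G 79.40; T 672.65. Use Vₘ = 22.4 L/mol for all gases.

n(A) = 1400 / 22.4 = 62.50 mol
n(Z) = 94.60 mol
n(G) = 5950 / 79.40 = 74.94 mol
n/ν for A = 62.50/3 = 20.83
n/ν for Z = 94.60/4 = 23.65
n/ν for G = 74.94/2 = 37.47
Smallest n/ν is A → limiting reagent.
theoretical n(T) = (2/3) × 62.50 = 41.67 mol → 28030 g
% yield = 20800 / 28030 × 100 = 74.21 %

74.2 %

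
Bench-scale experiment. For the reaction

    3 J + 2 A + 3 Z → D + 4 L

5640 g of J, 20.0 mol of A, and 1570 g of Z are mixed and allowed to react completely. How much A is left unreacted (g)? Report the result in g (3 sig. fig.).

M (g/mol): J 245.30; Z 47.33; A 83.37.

389 g

n(J) = 5640 / 245.30 = 22.99 mol
n(A) = 20.00 mol
n(Z) = 1570 / 47.33 = 33.17 mol
n/ν for J = 22.99/3 = 7.663
n/ν for A = 20.00/2 = 10.00
n/ν for Z = 33.17/3 = 11.06
Smallest n/ν is J → limiting reagent.
A consumed = (2/3) × 22.99 = 15.33 mol
A remaining = 20.00 − 15.33 = 4.670 mol
mass = 4.670 × 83.37 = 389.3 g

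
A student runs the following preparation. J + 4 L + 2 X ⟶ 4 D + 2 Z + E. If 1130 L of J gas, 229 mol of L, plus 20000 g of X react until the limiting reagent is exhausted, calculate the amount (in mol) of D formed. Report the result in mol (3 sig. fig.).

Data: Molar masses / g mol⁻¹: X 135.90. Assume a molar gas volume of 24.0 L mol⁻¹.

n(J) = 1130 / 24.0 = 47.08 mol
n(L) = 229.0 mol
n(X) = 20000 / 135.90 = 147.2 mol
n/ν for J = 47.08/1 = 47.08
n/ν for L = 229.0/4 = 57.25
n/ν for X = 147.2/2 = 73.60
Smallest n/ν is J → limiting reagent.
n(D) = (4/1) × 47.08 = 188.3 mol

188 mol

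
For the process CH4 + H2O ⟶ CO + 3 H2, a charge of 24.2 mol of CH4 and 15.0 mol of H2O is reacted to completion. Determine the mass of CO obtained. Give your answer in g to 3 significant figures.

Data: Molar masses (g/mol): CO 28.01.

420 g

n(CH4) = 24.20 mol
n(H2O) = 15.00 mol
n/ν for CH4 = 24.20/1 = 24.20
n/ν for H2O = 15.00/1 = 15.00
Smallest n/ν is H2O → limiting reagent.
n(CO) = (1/1) × 15.00 = 15.00 mol
mass = 15.00 × 28.01 = 420.2 g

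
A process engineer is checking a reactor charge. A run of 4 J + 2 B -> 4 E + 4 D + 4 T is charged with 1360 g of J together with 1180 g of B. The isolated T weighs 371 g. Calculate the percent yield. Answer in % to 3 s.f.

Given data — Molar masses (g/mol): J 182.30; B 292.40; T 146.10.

34.0 %

n(J) = 1360 / 182.30 = 7.460 mol
n(B) = 1180 / 292.40 = 4.036 mol
n/ν → J: 1.865, B: 2.018; J is limiting.
theoretical n(T) = (4/4) × 7.460 = 7.460 mol → 1090 g
% yield = 371 / 1090 × 100 = 34.04 %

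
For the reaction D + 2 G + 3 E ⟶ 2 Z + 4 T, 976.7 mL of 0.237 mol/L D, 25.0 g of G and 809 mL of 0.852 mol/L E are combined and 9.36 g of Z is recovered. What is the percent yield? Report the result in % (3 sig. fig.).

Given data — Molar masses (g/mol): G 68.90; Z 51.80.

49.8 %

n(D) = 0.237 × 976.7/1000 = 0.2315 mol
n(G) = 25.00 / 68.90 = 0.3628 mol
n(E) = 0.852 × 809.0/1000 = 0.6893 mol
n/ν → D: 0.2315, G: 0.1814, E: 0.2298; G is limiting.
theoretical n(Z) = (2/2) × 0.3628 = 0.3628 mol → 18.79 g
% yield = 9.36 / 18.79 × 100 = 49.81 %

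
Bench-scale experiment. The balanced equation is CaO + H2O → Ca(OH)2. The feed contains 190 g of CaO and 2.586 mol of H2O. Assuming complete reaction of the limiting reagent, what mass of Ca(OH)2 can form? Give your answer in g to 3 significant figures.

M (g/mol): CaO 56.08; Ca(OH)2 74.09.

192 g

n(CaO) = 190.0 / 56.08 = 3.388 mol
n(H2O) = 2.586 mol
n/ν → CaO: 3.388, H2O: 2.586; H2O is limiting.
n(Ca(OH)2) = (1/1) × 2.586 = 2.586 mol
mass = 2.586 × 74.09 = 191.6 g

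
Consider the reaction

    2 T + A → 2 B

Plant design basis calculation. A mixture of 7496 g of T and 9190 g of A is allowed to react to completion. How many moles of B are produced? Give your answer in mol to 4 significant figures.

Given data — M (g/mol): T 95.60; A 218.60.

n(T) = 7496 / 95.60 = 78.41 mol
n(A) = 9190 / 218.60 = 42.04 mol
n/ν → T: 39.21, A: 42.04; T is limiting.
n(B) = (2/2) × 78.41 = 78.41 mol

78.41 mol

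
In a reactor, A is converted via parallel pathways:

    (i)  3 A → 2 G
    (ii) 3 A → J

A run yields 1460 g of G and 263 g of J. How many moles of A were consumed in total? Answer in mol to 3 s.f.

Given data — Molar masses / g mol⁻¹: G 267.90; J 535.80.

9.65 mol

n(G) = 1460 / 267.90 = 5.450 mol
n(J) = 263 / 535.80 = 0.4909 mol
n(A) via (i) = (3/2)×5.450 = 8.175 mol
n(A) via (ii) = (3/1)×0.4909 = 1.473 mol
total n(A) = 8.175 + 1.473 = 9.648 mol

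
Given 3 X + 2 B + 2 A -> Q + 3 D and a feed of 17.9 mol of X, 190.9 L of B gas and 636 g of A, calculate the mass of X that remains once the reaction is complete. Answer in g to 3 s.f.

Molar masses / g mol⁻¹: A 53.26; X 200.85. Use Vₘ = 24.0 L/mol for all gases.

1200 g

n(X) = 17.90 mol
n(B) = 190.9 / 24.0 = 7.954 mol
n(A) = 636.0 / 53.26 = 11.94 mol
n/ν for X = 17.90/3 = 5.967
n/ν for B = 7.954/2 = 3.977
n/ν for A = 11.94/2 = 5.970
Smallest n/ν is B → limiting reagent.
X consumed = (3/2) × 7.954 = 11.93 mol
X remaining = 17.90 − 11.93 = 5.970 mol
mass = 5.970 × 200.85 = 1199 g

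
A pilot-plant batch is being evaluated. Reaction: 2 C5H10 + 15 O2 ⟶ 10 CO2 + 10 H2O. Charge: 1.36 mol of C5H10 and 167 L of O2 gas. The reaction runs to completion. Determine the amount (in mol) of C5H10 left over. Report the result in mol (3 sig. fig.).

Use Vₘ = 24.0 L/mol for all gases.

0.432 mol

n(C5H10) = 1.360 mol
n(O2) = 167.0 / 24.0 = 6.958 mol
n/ν → C5H10: 0.6800, O2: 0.4639; O2 is limiting.
C5H10 consumed = (2/15) × 6.958 = 0.9277 mol
C5H10 remaining = 1.360 − 0.9277 = 0.4323 mol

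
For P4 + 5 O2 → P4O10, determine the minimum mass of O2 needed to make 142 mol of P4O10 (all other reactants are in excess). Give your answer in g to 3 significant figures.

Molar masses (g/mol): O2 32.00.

n(P4O10) = 142.0 mol
n(O2) = (5/1) × 142.0 = 710.0 mol
mass = 710.0 × 32.00 = 22720 g

22700 g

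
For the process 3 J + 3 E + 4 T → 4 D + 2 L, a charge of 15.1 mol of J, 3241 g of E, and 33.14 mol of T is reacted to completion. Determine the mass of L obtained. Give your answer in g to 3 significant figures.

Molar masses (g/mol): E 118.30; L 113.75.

1150 g

n(J) = 15.10 mol
n(E) = 3241 / 118.30 = 27.40 mol
n(T) = 33.14 mol
n/ν → J: 5.033, E: 9.133, T: 8.285; J is limiting.
n(L) = (2/3) × 15.10 = 10.07 mol
mass = 10.07 × 113.75 = 1145 g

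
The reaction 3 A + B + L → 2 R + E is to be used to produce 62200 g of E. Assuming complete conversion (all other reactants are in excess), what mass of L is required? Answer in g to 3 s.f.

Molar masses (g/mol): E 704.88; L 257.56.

n(E) = 62200 / 704.88 = 88.24 mol
n(L) = (1/1) × 88.24 = 88.24 mol
mass = 88.24 × 257.56 = 22730 g

22700 g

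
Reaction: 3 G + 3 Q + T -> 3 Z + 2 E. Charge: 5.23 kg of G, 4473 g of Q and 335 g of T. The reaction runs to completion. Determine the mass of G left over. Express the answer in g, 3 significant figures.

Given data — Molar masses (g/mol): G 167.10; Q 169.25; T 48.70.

n(G) = 5.230×1000 / 167.10 = 31.30 mol
n(Q) = 4473 / 169.25 = 26.43 mol
n(T) = 335.0 / 48.70 = 6.879 mol
n/ν for G = 31.30/3 = 10.43
n/ν for Q = 26.43/3 = 8.810
n/ν for T = 6.879/1 = 6.879
Smallest n/ν is T → limiting reagent.
G consumed = (3/1) × 6.879 = 20.64 mol
G remaining = 31.30 − 20.64 = 10.66 mol
mass = 10.66 × 167.10 = 1781 g

1780 g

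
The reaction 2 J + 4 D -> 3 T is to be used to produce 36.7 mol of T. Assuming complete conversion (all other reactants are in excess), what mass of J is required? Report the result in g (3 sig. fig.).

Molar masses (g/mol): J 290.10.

n(T) = 36.70 mol
n(J) = (2/3) × 36.70 = 24.47 mol
mass = 24.47 × 290.10 = 7099 g

7100 g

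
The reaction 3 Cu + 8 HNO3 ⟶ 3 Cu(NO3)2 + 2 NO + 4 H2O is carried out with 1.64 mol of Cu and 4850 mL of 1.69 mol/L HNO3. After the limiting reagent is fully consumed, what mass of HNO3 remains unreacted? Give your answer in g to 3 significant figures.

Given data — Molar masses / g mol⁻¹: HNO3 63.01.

n(Cu) = 1.640 mol
n(HNO3) = 1.69 × 4850/1000 = 8.197 mol
n/ν for Cu = 1.640/3 = 0.5467
n/ν for HNO3 = 8.197/8 = 1.025
Smallest n/ν is Cu → limiting reagent.
HNO3 consumed = (8/3) × 1.640 = 4.373 mol
HNO3 remaining = 8.197 − 4.373 = 3.824 mol
mass = 3.824 × 63.01 = 241.0 g

241 g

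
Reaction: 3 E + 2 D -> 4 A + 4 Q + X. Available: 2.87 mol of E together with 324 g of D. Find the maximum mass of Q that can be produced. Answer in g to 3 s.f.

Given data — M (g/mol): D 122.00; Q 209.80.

803 g

n(E) = 2.870 mol
n(D) = 324.0 / 122.00 = 2.656 mol
n/ν for E = 2.870/3 = 0.9567
n/ν for D = 2.656/2 = 1.328
Smallest n/ν is E → limiting reagent.
n(Q) = (4/3) × 2.870 = 3.827 mol
mass = 3.827 × 209.80 = 802.9 g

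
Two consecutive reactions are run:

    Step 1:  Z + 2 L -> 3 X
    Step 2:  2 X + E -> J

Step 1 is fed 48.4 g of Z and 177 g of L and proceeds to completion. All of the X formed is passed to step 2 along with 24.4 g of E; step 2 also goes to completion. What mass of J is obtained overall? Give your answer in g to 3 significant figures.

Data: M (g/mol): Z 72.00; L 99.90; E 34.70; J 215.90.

152 g

Step 1:
n(Z) = 48.40 / 72.00 = 0.6722 mol
n(L) = 177.0 / 99.90 = 1.772 mol
n/ν for Z = 0.6722/1 = 0.6722
n/ν for L = 1.772/2 = 0.8860
Smallest n/ν is Z → limiting reagent.
n(X) produced = (3/1) × 0.6722 = 2.017 mol
Step 2:
n(X) available = 2.017 mol
n(E) = 24.40 / 34.70 = 0.7032 mol
n/ν for X = 2.017/2 = 1.009
n/ν for E = 0.7032/1 = 0.7032
Smallest n/ν is E → limiting reagent.
n(J) = (1/1) × 0.7032 = 0.7032 mol
mass = 0.7032 × 215.90 = 151.8 g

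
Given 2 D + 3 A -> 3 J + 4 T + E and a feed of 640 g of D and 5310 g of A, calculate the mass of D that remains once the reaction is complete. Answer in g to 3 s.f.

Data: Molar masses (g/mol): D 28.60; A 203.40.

n(D) = 640.0 / 28.60 = 22.38 mol
n(A) = 5310 / 203.40 = 26.11 mol
n/ν for D = 22.38/2 = 11.19
n/ν for A = 26.11/3 = 8.703
Smallest n/ν is A → limiting reagent.
D consumed = (2/3) × 26.11 = 17.41 mol
D remaining = 22.38 − 17.41 = 4.970 mol
mass = 4.970 × 28.60 = 142.1 g

142 g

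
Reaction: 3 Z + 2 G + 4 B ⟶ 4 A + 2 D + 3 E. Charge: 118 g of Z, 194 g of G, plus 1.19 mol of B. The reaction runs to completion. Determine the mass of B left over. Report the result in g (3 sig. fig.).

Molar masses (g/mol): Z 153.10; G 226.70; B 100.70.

n(Z) = 118.0 / 153.10 = 0.7707 mol
n(G) = 194.0 / 226.70 = 0.8558 mol
n(B) = 1.190 mol
n/ν for Z = 0.7707/3 = 0.2569
n/ν for G = 0.8558/2 = 0.4279
n/ν for B = 1.190/4 = 0.2975
Smallest n/ν is Z → limiting reagent.
B consumed = (4/3) × 0.7707 = 1.028 mol
B remaining = 1.190 − 1.028 = 0.1620 mol
mass = 0.1620 × 100.70 = 16.31 g

16.3 g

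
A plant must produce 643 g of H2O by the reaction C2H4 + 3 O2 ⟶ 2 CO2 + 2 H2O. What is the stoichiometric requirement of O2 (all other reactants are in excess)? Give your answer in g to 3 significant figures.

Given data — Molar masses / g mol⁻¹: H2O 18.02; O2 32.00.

n(H2O) = 643 / 18.02 = 35.68 mol
n(O2) = (3/2) × 35.68 = 53.52 mol
mass = 53.52 × 32.00 = 1713 g

1710 g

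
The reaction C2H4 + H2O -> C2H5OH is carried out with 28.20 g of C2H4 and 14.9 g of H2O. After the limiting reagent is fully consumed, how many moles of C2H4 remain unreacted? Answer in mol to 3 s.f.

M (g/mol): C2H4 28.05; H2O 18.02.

0.178 mol

n(C2H4) = 28.20 / 28.05 = 1.005 mol
n(H2O) = 14.90 / 18.02 = 0.8269 mol
n/ν → C2H4: 1.005, H2O: 0.8269; H2O is limiting.
C2H4 consumed = (1/1) × 0.8269 = 0.8269 mol
C2H4 remaining = 1.005 − 0.8269 = 0.1781 mol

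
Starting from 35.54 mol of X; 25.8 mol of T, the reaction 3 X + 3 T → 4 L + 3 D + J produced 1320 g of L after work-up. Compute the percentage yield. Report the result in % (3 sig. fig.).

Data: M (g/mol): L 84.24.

n(X) = 35.54 mol
n(T) = 25.80 mol
n/ν → X: 11.85, T: 8.600; T is limiting.
theoretical n(L) = (4/3) × 25.80 = 34.40 mol → 2898 g
% yield = 1320 / 2898 × 100 = 45.55 %

45.6 %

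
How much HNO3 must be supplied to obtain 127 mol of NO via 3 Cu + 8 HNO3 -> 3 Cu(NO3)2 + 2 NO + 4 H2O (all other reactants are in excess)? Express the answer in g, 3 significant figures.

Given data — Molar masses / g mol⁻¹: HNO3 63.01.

32000 g

n(NO) = 127.0 mol
n(HNO3) = (8/2) × 127.0 = 508.0 mol
mass = 508.0 × 63.01 = 32010 g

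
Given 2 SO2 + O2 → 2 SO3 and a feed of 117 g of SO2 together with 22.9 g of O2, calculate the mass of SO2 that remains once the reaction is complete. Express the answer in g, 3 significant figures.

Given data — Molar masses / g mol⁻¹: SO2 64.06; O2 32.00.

25.3 g

n(SO2) = 117.0 / 64.06 = 1.826 mol
n(O2) = 22.90 / 32.00 = 0.7156 mol
n/ν → SO2: 0.9130, O2: 0.7156; O2 is limiting.
SO2 consumed = (2/1) × 0.7156 = 1.431 mol
SO2 remaining = 1.826 − 1.431 = 0.3950 mol
mass = 0.3950 × 64.06 = 25.30 g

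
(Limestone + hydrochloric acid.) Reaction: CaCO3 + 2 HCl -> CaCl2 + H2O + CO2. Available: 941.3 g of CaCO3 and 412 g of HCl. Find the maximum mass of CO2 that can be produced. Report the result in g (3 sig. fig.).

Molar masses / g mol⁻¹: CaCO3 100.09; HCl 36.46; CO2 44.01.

249 g

n(CaCO3) = 941.3 / 100.09 = 9.405 mol
n(HCl) = 412.0 / 36.46 = 11.30 mol
n/ν for CaCO3 = 9.405/1 = 9.405
n/ν for HCl = 11.30/2 = 5.650
Smallest n/ν is HCl → limiting reagent.
n(CO2) = (1/2) × 11.30 = 5.650 mol
mass = 5.650 × 44.01 = 248.7 g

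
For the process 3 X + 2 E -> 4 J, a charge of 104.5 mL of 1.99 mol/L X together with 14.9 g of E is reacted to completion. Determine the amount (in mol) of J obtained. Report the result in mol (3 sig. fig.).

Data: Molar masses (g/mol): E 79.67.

n(X) = 1.99 × 104.5/1000 = 0.2080 mol
n(E) = 14.90 / 79.67 = 0.1870 mol
n/ν → X: 0.06933, E: 0.09350; X is limiting.
n(J) = (4/3) × 0.2080 = 0.2773 mol

0.277 mol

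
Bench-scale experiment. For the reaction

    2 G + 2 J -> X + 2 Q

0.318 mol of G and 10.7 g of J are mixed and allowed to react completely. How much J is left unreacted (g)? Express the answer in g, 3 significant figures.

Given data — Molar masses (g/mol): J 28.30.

n(G) = 0.3180 mol
n(J) = 10.70 / 28.30 = 0.3781 mol
n/ν for G = 0.3180/2 = 0.1590
n/ν for J = 0.3781/2 = 0.1891
Smallest n/ν is G → limiting reagent.
J consumed = (2/2) × 0.3180 = 0.3180 mol
J remaining = 0.3781 − 0.3180 = 0.06010 mol
mass = 0.06010 × 28.30 = 1.701 g

1.70 g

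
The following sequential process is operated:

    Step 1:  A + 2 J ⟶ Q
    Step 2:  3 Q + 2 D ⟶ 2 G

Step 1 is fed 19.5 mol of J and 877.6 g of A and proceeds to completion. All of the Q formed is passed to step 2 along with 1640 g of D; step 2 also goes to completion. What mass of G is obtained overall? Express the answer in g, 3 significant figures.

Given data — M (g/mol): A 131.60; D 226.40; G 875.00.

Step 1:
n(J) = 19.50 mol
n(A) = 877.6 / 131.60 = 6.669 mol
n/ν for J = 19.50/2 = 9.750
n/ν for A = 6.669/1 = 6.669
Smallest n/ν is A → limiting reagent.
n(Q) produced = (1/1) × 6.669 = 6.669 mol
Step 2:
n(Q) available = 6.669 mol
n(D) = 1640 / 226.40 = 7.244 mol
n/ν for Q = 6.669/3 = 2.223
n/ν for D = 7.244/2 = 3.622
Smallest n/ν is Q → limiting reagent.
n(G) = (2/3) × 6.669 = 4.446 mol
mass = 4.446 × 875.00 = 3890 g

3890 g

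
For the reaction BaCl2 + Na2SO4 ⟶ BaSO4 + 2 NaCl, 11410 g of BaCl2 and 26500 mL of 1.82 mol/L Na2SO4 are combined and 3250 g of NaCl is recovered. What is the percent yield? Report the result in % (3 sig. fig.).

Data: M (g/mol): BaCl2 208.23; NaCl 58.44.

n(BaCl2) = 11410 / 208.23 = 54.80 mol
n(Na2SO4) = 1.82 × 26500/1000 = 48.23 mol
n/ν → BaCl2: 54.80, Na2SO4: 48.23; Na2SO4 is limiting.
theoretical n(NaCl) = (2/1) × 48.23 = 96.46 mol → 5637 g
% yield = 3250 / 5637 × 100 = 57.65 %

57.7 %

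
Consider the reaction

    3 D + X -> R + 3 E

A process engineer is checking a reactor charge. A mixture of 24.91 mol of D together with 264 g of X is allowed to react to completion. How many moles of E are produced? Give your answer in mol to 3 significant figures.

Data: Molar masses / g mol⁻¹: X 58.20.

n(D) = 24.91 mol
n(X) = 264.0 / 58.20 = 4.536 mol
n/ν for D = 24.91/3 = 8.303
n/ν for X = 4.536/1 = 4.536
Smallest n/ν is X → limiting reagent.
n(E) = (3/1) × 4.536 = 13.61 mol

13.6 mol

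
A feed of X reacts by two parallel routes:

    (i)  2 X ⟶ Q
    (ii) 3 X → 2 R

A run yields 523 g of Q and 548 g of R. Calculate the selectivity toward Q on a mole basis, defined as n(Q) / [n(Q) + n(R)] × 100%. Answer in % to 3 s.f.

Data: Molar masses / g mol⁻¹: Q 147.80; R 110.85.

41.7 %

n(Q) = 523 / 147.80 = 3.539 mol
n(R) = 548 / 110.85 = 4.944 mol
selectivity = 3.539/(3.539+4.944) × 100 = 41.72 %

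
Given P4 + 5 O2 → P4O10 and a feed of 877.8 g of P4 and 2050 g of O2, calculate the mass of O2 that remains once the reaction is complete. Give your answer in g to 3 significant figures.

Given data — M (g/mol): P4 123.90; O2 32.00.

n(P4) = 877.8 / 123.90 = 7.085 mol
n(O2) = 2050 / 32.00 = 64.06 mol
n/ν for P4 = 7.085/1 = 7.085
n/ν for O2 = 64.06/5 = 12.81
Smallest n/ν is P4 → limiting reagent.
O2 consumed = (5/1) × 7.085 = 35.43 mol
O2 remaining = 64.06 − 35.43 = 28.63 mol
mass = 28.63 × 32.00 = 916.2 g

916 g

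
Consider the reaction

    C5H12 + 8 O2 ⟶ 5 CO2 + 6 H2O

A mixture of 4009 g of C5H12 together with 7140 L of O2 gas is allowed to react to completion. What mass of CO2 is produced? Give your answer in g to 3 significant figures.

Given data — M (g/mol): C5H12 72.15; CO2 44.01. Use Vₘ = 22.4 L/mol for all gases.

8770 g

n(C5H12) = 4009 / 72.15 = 55.56 mol
n(O2) = 7140 / 22.4 = 318.8 mol
n/ν for C5H12 = 55.56/1 = 55.56
n/ν for O2 = 318.8/8 = 39.85
Smallest n/ν is O2 → limiting reagent.
n(CO2) = (5/8) × 318.8 = 199.3 mol
mass = 199.3 × 44.01 = 8771 g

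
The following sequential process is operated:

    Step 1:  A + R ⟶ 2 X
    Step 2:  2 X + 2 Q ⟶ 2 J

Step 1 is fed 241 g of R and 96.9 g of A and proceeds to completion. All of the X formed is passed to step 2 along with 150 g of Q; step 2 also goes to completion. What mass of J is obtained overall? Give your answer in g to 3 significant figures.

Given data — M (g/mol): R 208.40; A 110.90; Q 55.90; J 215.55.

377 g

Step 1:
n(R) = 241.0 / 208.40 = 1.156 mol
n(A) = 96.90 / 110.90 = 0.8738 mol
n/ν for R = 1.156/1 = 1.156
n/ν for A = 0.8738/1 = 0.8738
Smallest n/ν is A → limiting reagent.
n(X) produced = (2/1) × 0.8738 = 1.748 mol
Step 2:
n(X) available = 1.748 mol
n(Q) = 150.0 / 55.90 = 2.683 mol
n/ν for X = 1.748/2 = 0.8740
n/ν for Q = 2.683/2 = 1.342
Smallest n/ν is X → limiting reagent.
n(J) = (2/2) × 1.748 = 1.748 mol
mass = 1.748 × 215.55 = 376.8 g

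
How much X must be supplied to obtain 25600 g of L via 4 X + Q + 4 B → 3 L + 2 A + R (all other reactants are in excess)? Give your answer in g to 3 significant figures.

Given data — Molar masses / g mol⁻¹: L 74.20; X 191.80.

n(L) = 25600 / 74.20 = 345.0 mol
n(X) = (4/3) × 345.0 = 460.0 mol
mass = 460.0 × 191.80 = 88230 g

88200 g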